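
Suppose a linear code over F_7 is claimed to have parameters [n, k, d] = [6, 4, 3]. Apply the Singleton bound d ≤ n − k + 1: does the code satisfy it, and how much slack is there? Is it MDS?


Singleton RHS = n − k + 1 = 3, slack = 0, bound satisfied, MDS.

Singleton bound: d ≤ n − k + 1.
Here n = 6, k = 4, so n − k + 1 = 3.
Given d = 3, check d ≤ 3: YES.
Slack = (n − k + 1) − d = 0.
The code is MDS (slack = 0).
Description: the claimed parameters are [6, 4, 3]_7; such a code would be MDS (meets Singleton bound).


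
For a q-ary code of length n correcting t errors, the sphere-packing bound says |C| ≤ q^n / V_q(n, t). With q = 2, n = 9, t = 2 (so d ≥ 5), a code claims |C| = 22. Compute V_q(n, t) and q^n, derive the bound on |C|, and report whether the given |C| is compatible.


V_q(n, t) = 46, q^n = 512, Hamming bound = 11, |C| = 22 > bound (violated).

Step 1: Compute V_q(n, t) = Σ_{j=0}^2 C(n, j) (q−1)^j.
  j = 0: C(9,0)·(1)^0 = 1·1 = 1.
  j = 1: C(9,1)·(1)^1 = 9·1 = 9.
  j = 2: C(9,2)·(1)^2 = 36·1 = 36.
  V_q(n, t) = 1 + 9 + 36 = 46.
Step 2: q^n = 2^9 = 512.
Step 3: Hamming bound ⌊q^n / V_q(n,t)⌋ = ⌊512/46⌋ = 11.
Step 4: Compare |C| = 22 to 11: violated.
The claimed |C| lies above the Hamming bound, so no 2-ary code of length 9 with d ≥ 5 can have 22 codewords.


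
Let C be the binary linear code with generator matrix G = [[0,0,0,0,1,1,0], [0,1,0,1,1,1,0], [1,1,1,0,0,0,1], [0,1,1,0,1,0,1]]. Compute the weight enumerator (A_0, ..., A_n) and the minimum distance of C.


Weight distribution: A_0 = 1, A_2 = 4, A_4 = 9, A_6 = 2. Minimum distance d = 2.

Enumerate all 2^4 = 16 messages m ∈ F_2^4.
For each, compute codeword c = mG in F_2^7, then tally its weight.
  m = 0000 → c = 0000000, weight = 0.
  m = 1000 → c = 0000110, weight = 2.
  m = 0100 → c = 0101110, weight = 4.
  m = 1100 → c = 0101000, weight = 2.
  m = 0010 → c = 1110001, weight = 4.
  m = 1010 → c = 1110111, weight = 6.
  m = 0110 → c = 1011111, weight = 6.
  m = 1110 → c = 1011001, weight = 4.
  m = 0001 → c = 0110101, weight = 4.
  m = 1001 → c = 0110011, weight = 4.
  m = 0101 → c = 0011011, weight = 4.
  m = 1101 → c = 0011101, weight = 4.
  m = 0011 → c = 1000100, weight = 2.
  m = 1011 → c = 1000010, weight = 2.
  m = 0111 → c = 1101010, weight = 4.
  m = 1111 → c = 1101100, weight = 4.
Tally weights:
  weight 0: 1 codewords.
  weight 2: 4 codewords.
  weight 4: 9 codewords.
  weight 6: 2 codewords.
Minimum distance d = smallest w > 0 with A_w > 0 = 2.
Sanity: Σ A_w = 16 = 2^4 = 16 ✓.


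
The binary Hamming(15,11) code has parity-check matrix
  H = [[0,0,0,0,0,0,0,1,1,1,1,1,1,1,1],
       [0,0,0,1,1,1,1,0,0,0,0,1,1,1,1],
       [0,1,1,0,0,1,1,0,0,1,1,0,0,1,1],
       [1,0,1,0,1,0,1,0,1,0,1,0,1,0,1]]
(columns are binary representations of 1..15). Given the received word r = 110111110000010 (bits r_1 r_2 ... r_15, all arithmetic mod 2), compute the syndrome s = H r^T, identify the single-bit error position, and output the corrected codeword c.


s = (0, 1, 0, 1)^T, error position = 5, corrected codeword c = 110101110000010

Compute s = H r^T mod 2 one row at a time:
  s_1 = 1 + 0 + 0 + 0 + 0 + 0 + 1 + 0 = 2 ≡ 0 (mod 2).
  s_2 = 1 + 1 + 1 + 1 + 0 + 0 + 1 + 0 = 5 ≡ 1 (mod 2).
  s_3 = 1 + 0 + 1 + 1 + 0 + 0 + 1 + 0 = 4 ≡ 0 (mod 2).
  s_4 = 1 + 0 + 1 + 1 + 0 + 0 + 0 + 0 = 3 ≡ 1 (mod 2).
s = (0, 1, 0, 1)^T — this equals column 5 of H (binary 0101), so error is at position 5.
Correct: flip bit 5 of r = 110111110000010 to get c = 110101110000010.


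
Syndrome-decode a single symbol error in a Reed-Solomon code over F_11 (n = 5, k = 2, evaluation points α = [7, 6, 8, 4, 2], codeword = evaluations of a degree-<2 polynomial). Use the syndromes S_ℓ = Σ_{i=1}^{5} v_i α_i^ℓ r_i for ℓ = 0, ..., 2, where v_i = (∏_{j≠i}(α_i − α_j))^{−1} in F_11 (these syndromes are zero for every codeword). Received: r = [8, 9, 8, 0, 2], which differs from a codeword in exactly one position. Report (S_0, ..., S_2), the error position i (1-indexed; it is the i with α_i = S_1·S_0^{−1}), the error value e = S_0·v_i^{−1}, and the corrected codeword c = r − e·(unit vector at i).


S = (3, 2, 5), error at position 3, error magnitude e = 1, c = [8, 9, 7, 0, 2].

Step 1: column multipliers v_i = (∏_{j≠i}(α_i − α_j))^{−1} mod 11.
  i = 1 (α = 7): (7−6)(7−8)(7−4)(7−2) = 1·(−1)·3·5 = −15 ≡ 7, so v_1 = 7^{−1} = 8 (mod 11).
  i = 2 (α = 6): (6−7)(6−8)(6−4)(6−2) = (−1)·(−2)·2·4 = 16 ≡ 5, so v_2 = 5^{−1} = 9 (mod 11).
  i = 3 (α = 8): (8−7)(8−6)(8−4)(8−2) = 1·2·4·6 = 48 ≡ 4, so v_3 = 4^{−1} = 3 (mod 11).
  i = 4 (α = 4): (4−7)(4−6)(4−8)(4−2) = (−3)·(−2)·(−4)·2 = −48 ≡ 7, so v_4 = 7^{−1} = 8 (mod 11).
  i = 5 (α = 2): (2−7)(2−6)(2−8)(2−4) = (−5)·(−4)·(−6)·(−2) = 240 ≡ 9, so v_5 = 9^{−1} = 5 (mod 11).
  v = [8, 9, 3, 8, 5].
Step 2: syndromes of r = [8, 9, 8, 0, 2] (all sums mod 11).
  S_0 = Σ v_i r_i = 8·8 + 9·9 + 3·8 + 8·0 + 5·2 = 179 ≡ 3.
  S_1 = Σ v_i α_i r_i = 8·7·8 + 9·6·9 + 3·8·8 + 8·4·0 + 5·2·2 = 1146 ≡ 2.
  α_i^2 mod 11 = [5, 3, 9, 5, 4].
  S_2 = Σ v_i α_i^2 r_i = 8·5·8 + 9·3·9 + 3·9·8 + 8·5·0 + 5·4·2 = 819 ≡ 5.
  S = (3, 2, 5) ≠ 0, so r is not a codeword (an error is present).
Step 3: locate the error. For a single error e at position i, S_ℓ = v_i·e·α_i^ℓ, so α_err = S_1/S_0.
  S_0^{−1} = 3^{−1} = 4 (mod 11), so α_err = 2·4 = 8 ≡ 8 = α_3. Error position i = 3.
  Consistency check: S_2/S_1 = 5·6 = 30 ≡ 8 = α_err ✓ (single-error assumption holds).
Step 4: error magnitude e = S_0/v_3 = S_0·∏_{j≠3}(α_3 − α_j) = 3·4 = 12 ≡ 1 (mod 11).
Step 5: correct position 3: c_3 = r_3 − e = 8 − 1 ≡ 7 (mod 11). Hence c = [8, 9, 7, 0, 2].
  Check: interpolating c through the α_i gives m(x) = 4 + 10·x (degree < 2) with m(α_i) = c_i for every i, so c is indeed a codeword.


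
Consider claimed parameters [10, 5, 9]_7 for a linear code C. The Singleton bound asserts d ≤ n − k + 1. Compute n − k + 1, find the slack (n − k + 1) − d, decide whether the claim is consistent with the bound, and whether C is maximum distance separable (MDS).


Singleton RHS = n − k + 1 = 6, slack = -3, bound violated (no such code; not MDS).

Singleton bound: d ≤ n − k + 1.
Here n = 10, k = 5, so n − k + 1 = 6.
Given d = 9, check d ≤ 6: NO.
Slack = (n − k + 1) − d = -3.
The slack is negative: d = 9 exceeds n − k + 1 = 6 by 3, so the Singleton bound is violated and no linear [10, 5, 9]_7 code can exist. In particular it is not MDS (MDS requires d = n − k + 1 exactly).
Description: the claimed parameters are [10, 5, 9]_7; such a code would be impossible (violates the Singleton bound).


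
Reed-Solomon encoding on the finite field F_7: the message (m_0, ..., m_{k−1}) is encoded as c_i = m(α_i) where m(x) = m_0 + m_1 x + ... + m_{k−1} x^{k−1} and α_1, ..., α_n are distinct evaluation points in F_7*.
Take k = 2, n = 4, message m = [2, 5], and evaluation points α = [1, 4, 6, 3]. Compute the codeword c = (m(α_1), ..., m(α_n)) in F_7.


c = [0, 1, 4, 3]

Message polynomial: m(x) = 2 + 5·x (mod 7).
For each evaluation point α_i, compute m(α_i) mod 7:
  α_1 = 1: Horner steps 5 → 0, so m(1) = 0.
  α_2 = 4: Horner steps 5 → 1, so m(4) = 1.
  α_3 = 6: Horner steps 5 → 4, so m(6) = 4.
  α_4 = 3: Horner steps 5 → 3, so m(3) = 3.
Codeword c = [0, 1, 4, 3] ∈ F_7^4.


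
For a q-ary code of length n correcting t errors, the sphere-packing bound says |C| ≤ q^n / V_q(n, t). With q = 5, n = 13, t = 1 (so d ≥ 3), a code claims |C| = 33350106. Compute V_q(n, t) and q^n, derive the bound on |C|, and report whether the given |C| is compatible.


V_q(n, t) = 53, q^n = 1220703125, Hamming bound = 23032134, |C| = 33350106 > bound (violated).

Step 1: Compute V_q(n, t) = Σ_{j=0}^1 C(n, j) (q−1)^j.
  j = 0: C(13,0)·(4)^0 = 1·1 = 1.
  j = 1: C(13,1)·(4)^1 = 13·4 = 52.
  V_q(n, t) = 1 + 52 = 53.
Step 2: q^n = 5^13 = 1220703125.
Step 3: Hamming bound ⌊q^n / V_q(n,t)⌋ = ⌊1220703125/53⌋ = 23032134.
Step 4: Compare |C| = 33350106 to 23032134: violated.
The claimed |C| lies above the Hamming bound, so no 5-ary code of length 13 with d ≥ 3 can have 33350106 codewords.


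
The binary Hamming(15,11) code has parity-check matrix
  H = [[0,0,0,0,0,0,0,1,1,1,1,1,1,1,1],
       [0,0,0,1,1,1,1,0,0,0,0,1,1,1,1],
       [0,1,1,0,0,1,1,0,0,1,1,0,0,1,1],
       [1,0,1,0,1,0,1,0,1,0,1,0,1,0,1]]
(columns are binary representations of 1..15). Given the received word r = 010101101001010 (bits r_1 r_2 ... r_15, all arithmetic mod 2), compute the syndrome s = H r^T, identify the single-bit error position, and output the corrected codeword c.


s = (1, 1, 0, 0)^T, error position = 12, corrected codeword c = 010101101000010

Compute s = H r^T mod 2 one row at a time:
  s_1 = 0 + 1 + 0 + 0 + 1 + 0 + 1 + 0 = 3 ≡ 1 (mod 2).
  s_2 = 1 + 0 + 1 + 1 + 1 + 0 + 1 + 0 = 5 ≡ 1 (mod 2).
  s_3 = 1 + 0 + 1 + 1 + 0 + 0 + 1 + 0 = 4 ≡ 0 (mod 2).
  s_4 = 0 + 0 + 0 + 1 + 1 + 0 + 0 + 0 = 2 ≡ 0 (mod 2).
s = (1, 1, 0, 0)^T — this equals column 12 of H (binary 1100), so error is at position 12.
Correct: flip bit 12 of r = 010101101001010 to get c = 010101101000010.


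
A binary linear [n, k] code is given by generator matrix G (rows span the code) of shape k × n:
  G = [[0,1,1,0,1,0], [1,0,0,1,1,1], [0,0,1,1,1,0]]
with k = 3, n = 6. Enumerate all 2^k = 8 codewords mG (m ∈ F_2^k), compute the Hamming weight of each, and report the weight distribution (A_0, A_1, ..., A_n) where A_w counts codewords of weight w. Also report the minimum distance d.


Weight distribution: A_0 = 1, A_2 = 1, A_3 = 3, A_4 = 2, A_5 = 1. Minimum distance d = 2.

Enumerate all 2^3 = 8 messages m ∈ F_2^3.
For each, compute codeword c = mG in F_2^6, then tally its weight.
  m = 000 → c = 000000, weight = 0.
  m = 100 → c = 011010, weight = 3.
  m = 010 → c = 100111, weight = 4.
  m = 110 → c = 111101, weight = 5.
  m = 001 → c = 001110, weight = 3.
  m = 101 → c = 010100, weight = 2.
  m = 011 → c = 101001, weight = 3.
  m = 111 → c = 110011, weight = 4.
Tally weights:
  weight 0: 1 codewords.
  weight 2: 1 codewords.
  weight 3: 3 codewords.
  weight 4: 2 codewords.
  weight 5: 1 codewords.
Minimum distance d = smallest w > 0 with A_w > 0 = 2.
Sanity: Σ A_w = 8 = 2^3 = 8 ✓.


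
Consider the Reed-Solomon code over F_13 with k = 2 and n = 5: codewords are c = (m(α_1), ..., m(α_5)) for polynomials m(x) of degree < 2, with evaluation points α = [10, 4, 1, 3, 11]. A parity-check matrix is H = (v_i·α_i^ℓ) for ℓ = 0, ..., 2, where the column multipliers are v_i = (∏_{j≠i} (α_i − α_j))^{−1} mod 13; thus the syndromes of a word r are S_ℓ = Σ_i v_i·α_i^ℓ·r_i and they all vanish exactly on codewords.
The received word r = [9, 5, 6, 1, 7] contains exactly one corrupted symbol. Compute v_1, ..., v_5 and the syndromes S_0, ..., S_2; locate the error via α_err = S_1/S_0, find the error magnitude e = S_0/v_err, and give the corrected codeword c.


S = (7, 5, 11), error at position 1, error magnitude e = 6, c = [3, 5, 6, 1, 7].

Step 1: column multipliers v_i = (∏_{j≠i}(α_i − α_j))^{−1} mod 13.
  i = 1 (α = 10): (10−4)(10−1)(10−3)(10−11) = 6·9·7·(−1) = −378 ≡ 12, so v_1 = 12^{−1} = 12 (mod 13).
  i = 2 (α = 4): (4−10)(4−1)(4−3)(4−11) = (−6)·3·1·(−7) = 126 ≡ 9, so v_2 = 9^{−1} = 3 (mod 13).
  i = 3 (α = 1): (1−10)(1−4)(1−3)(1−11) = (−9)·(−3)·(−2)·(−10) = 540 ≡ 7, so v_3 = 7^{−1} = 2 (mod 13).
  i = 4 (α = 3): (3−10)(3−4)(3−1)(3−11) = (−7)·(−1)·2·(−8) = −112 ≡ 5, so v_4 = 5^{−1} = 8 (mod 13).
  i = 5 (α = 11): (11−10)(11−4)(11−1)(11−3) = 1·7·10·8 = 560 ≡ 1, so v_5 = 1^{−1} = 1 (mod 13).
  v = [12, 3, 2, 8, 1].
Step 2: syndromes of r = [9, 5, 6, 1, 7] (all sums mod 13).
  S_0 = Σ v_i r_i = 12·9 + 3·5 + 2·6 + 8·1 + 1·7 = 150 ≡ 7.
  S_1 = Σ v_i α_i r_i = 12·10·9 + 3·4·5 + 2·1·6 + 8·3·1 + 1·11·7 = 1253 ≡ 5.
  α_i^2 mod 13 = [9, 3, 1, 9, 4].
  S_2 = Σ v_i α_i^2 r_i = 12·9·9 + 3·3·5 + 2·1·6 + 8·9·1 + 1·4·7 = 1129 ≡ 11.
  S = (7, 5, 11) ≠ 0, so r is not a codeword (an error is present).
Step 3: locate the error. For a single error e at position i, S_ℓ = v_i·e·α_i^ℓ, so α_err = S_1/S_0.
  S_0^{−1} = 7^{−1} = 2 (mod 13), so α_err = 5·2 = 10 ≡ 10 = α_1. Error position i = 1.
  Consistency check: S_2/S_1 = 11·8 = 88 ≡ 10 = α_err ✓ (single-error assumption holds).
Step 4: error magnitude e = S_0/v_1 = S_0·∏_{j≠1}(α_1 − α_j) = 7·12 = 84 ≡ 6 (mod 13).
Step 5: correct position 1: c_1 = r_1 − e = 9 − 6 ≡ 3 (mod 13). Hence c = [3, 5, 6, 1, 7].
  Check: interpolating c through the α_i gives m(x) = 2 + 4·x (degree < 2) with m(α_i) = c_i for every i, so c is indeed a codeword.


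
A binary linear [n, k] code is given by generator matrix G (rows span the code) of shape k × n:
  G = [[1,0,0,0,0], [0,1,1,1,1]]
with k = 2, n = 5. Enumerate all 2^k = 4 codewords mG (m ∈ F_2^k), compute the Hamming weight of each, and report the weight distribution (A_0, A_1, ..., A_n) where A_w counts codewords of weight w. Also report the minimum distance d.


Weight distribution: A_0 = 1, A_1 = 1, A_4 = 1, A_5 = 1. Minimum distance d = 1.

Enumerate all 2^2 = 4 messages m ∈ F_2^2.
For each, compute codeword c = mG in F_2^5, then tally its weight.
  m = 00 → c = 00000, weight = 0.
  m = 10 → c = 10000, weight = 1.
  m = 01 → c = 01111, weight = 4.
  m = 11 → c = 11111, weight = 5.
Tally weights:
  weight 0: 1 codewords.
  weight 1: 1 codewords.
  weight 4: 1 codewords.
  weight 5: 1 codewords.
Minimum distance d = smallest w > 0 with A_w > 0 = 1.
Sanity: Σ A_w = 4 = 2^2 = 4 ✓.


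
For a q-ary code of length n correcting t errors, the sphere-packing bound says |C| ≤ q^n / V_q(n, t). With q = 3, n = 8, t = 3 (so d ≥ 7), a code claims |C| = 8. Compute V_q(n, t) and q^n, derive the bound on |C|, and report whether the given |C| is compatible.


V_q(n, t) = 577, q^n = 6561, Hamming bound = 11, |C| = 8 ≤ bound (satisfied).

Step 1: Compute V_q(n, t) = Σ_{j=0}^3 C(n, j) (q−1)^j.
  j = 0: C(8,0)·(2)^0 = 1·1 = 1.
  j = 1: C(8,1)·(2)^1 = 8·2 = 16.
  j = 2: C(8,2)·(2)^2 = 28·4 = 112.
  j = 3: C(8,3)·(2)^3 = 56·8 = 448.
  V_q(n, t) = 1 + 16 + 112 + 448 = 577.
Step 2: q^n = 3^8 = 6561.
Step 3: Hamming bound ⌊q^n / V_q(n,t)⌋ = ⌊6561/577⌋ = 11.
Step 4: Compare |C| = 8 to 11: satisfied.
The claimed |C| lies below the Hamming bound.


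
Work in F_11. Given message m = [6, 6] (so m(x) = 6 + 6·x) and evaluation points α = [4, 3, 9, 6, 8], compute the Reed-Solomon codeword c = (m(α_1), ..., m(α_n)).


c = [8, 2, 5, 9, 10]

Message polynomial: m(x) = 6 + 6·x (mod 11).
For each evaluation point α_i, compute m(α_i) mod 11:
  α_1 = 4: Horner steps 6 → 8, so m(4) = 8.
  α_2 = 3: Horner steps 6 → 2, so m(3) = 2.
  α_3 = 9: Horner steps 6 → 5, so m(9) = 5.
  α_4 = 6: Horner steps 6 → 9, so m(6) = 9.
  α_5 = 8: Horner steps 6 → 10, so m(8) = 10.
Codeword c = [8, 2, 5, 9, 10] ∈ F_11^5.


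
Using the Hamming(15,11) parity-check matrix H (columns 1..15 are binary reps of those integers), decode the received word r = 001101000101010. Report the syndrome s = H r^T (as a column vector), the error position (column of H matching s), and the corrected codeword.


s = (1, 0, 0, 1)^T, error position = 9, corrected codeword c = 001101001101010

Compute s = H r^T mod 2 one row at a time:
  s_1 = 0 + 0 + 1 + 0 + 1 + 0 + 1 + 0 = 3 ≡ 1 (mod 2).
  s_2 = 1 + 0 + 1 + 0 + 1 + 0 + 1 + 0 = 4 ≡ 0 (mod 2).
  s_3 = 0 + 1 + 1 + 0 + 1 + 0 + 1 + 0 = 4 ≡ 0 (mod 2).
  s_4 = 0 + 1 + 0 + 0 + 0 + 0 + 0 + 0 = 1 ≡ 1 (mod 2).
s = (1, 0, 0, 1)^T — this equals column 9 of H (binary 1001), so error is at position 9.
Correct: flip bit 9 of r = 001101000101010 to get c = 001101001101010.


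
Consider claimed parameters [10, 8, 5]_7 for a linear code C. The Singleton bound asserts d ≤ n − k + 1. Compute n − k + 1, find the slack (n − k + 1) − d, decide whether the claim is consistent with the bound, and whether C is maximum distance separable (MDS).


Singleton RHS = n − k + 1 = 3, slack = -2, bound violated (no such code; not MDS).

Singleton bound: d ≤ n − k + 1.
Here n = 10, k = 8, so n − k + 1 = 3.
Given d = 5, check d ≤ 3: NO.
Slack = (n − k + 1) − d = -2.
The slack is negative: d = 5 exceeds n − k + 1 = 3 by 2, so the Singleton bound is violated and no linear [10, 8, 5]_7 code can exist. In particular it is not MDS (MDS requires d = n − k + 1 exactly).
Description: the claimed parameters are [10, 8, 5]_7; such a code would be impossible (violates the Singleton bound).


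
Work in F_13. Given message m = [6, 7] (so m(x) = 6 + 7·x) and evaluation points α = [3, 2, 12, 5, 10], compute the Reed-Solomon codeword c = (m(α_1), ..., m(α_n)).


c = [1, 7, 12, 2, 11]

Message polynomial: m(x) = 6 + 7·x (mod 13).
For each evaluation point α_i, compute m(α_i) mod 13:
  α_1 = 3: Horner steps 7 → 1, so m(3) = 1.
  α_2 = 2: Horner steps 7 → 7, so m(2) = 7.
  α_3 = 12: Horner steps 7 → 12, so m(12) = 12.
  α_4 = 5: Horner steps 7 → 2, so m(5) = 2.
  α_5 = 10: Horner steps 7 → 11, so m(10) = 11.
Codeword c = [1, 7, 12, 2, 11] ∈ F_13^5.


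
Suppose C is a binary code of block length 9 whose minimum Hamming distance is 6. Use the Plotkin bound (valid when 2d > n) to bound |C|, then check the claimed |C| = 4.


Plotkin bound M ≤ 4; given |C| = 4 ≤ bound (satisfied).

Check applicability: 2d = 12, n = 9.
2d − n = 3 > 0, so Plotkin applies.
Compute d/(2d−n) = 6/3 ≈ 2.0000.
⌊d/(2d−n)⌋ = 2.
Plotkin bound: M ≤ 2·2 = 4.
Given |C| = 4, check: satisfied.
This |C| is at the Plotkin bound.


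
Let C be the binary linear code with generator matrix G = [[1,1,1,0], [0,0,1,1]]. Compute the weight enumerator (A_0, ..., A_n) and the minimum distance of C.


Weight distribution: A_0 = 1, A_2 = 1, A_3 = 2. Minimum distance d = 2.

Enumerate all 2^2 = 4 messages m ∈ F_2^2.
For each, compute codeword c = mG in F_2^4, then tally its weight.
  m = 00 → c = 0000, weight = 0.
  m = 10 → c = 1110, weight = 3.
  m = 01 → c = 0011, weight = 2.
  m = 11 → c = 1101, weight = 3.
Tally weights:
  weight 0: 1 codewords.
  weight 2: 1 codewords.
  weight 3: 2 codewords.
Minimum distance d = smallest w > 0 with A_w > 0 = 2.
Sanity: Σ A_w = 4 = 2^2 = 4 ✓.


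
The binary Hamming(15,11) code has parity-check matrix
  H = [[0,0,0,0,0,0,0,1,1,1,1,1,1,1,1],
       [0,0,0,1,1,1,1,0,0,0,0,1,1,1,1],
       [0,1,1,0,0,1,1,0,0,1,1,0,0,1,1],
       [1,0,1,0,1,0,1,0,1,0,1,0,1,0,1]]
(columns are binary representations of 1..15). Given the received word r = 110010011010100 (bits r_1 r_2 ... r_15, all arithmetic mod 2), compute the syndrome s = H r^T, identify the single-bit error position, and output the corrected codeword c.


s = (0, 0, 0, 1)^T, error position = 1, corrected codeword c = 010010011010100

Compute s = H r^T mod 2 one row at a time:
  s_1 = 1 + 1 + 0 + 1 + 0 + 1 + 0 + 0 = 4 ≡ 0 (mod 2).
  s_2 = 0 + 1 + 0 + 0 + 0 + 1 + 0 + 0 = 2 ≡ 0 (mod 2).
  s_3 = 1 + 0 + 0 + 0 + 0 + 1 + 0 + 0 = 2 ≡ 0 (mod 2).
  s_4 = 1 + 0 + 1 + 0 + 1 + 1 + 1 + 0 = 5 ≡ 1 (mod 2).
s = (0, 0, 0, 1)^T — this equals column 1 of H (binary 0001), so error is at position 1.
Correct: flip bit 1 of r = 110010011010100 to get c = 010010011010100.


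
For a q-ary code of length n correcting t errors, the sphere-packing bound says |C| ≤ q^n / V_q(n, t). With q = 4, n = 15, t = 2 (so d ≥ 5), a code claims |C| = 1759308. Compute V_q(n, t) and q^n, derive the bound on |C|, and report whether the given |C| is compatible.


V_q(n, t) = 991, q^n = 1073741824, Hamming bound = 1083493, |C| = 1759308 > bound (violated).

Step 1: Compute V_q(n, t) = Σ_{j=0}^2 C(n, j) (q−1)^j.
  j = 0: C(15,0)·(3)^0 = 1·1 = 1.
  j = 1: C(15,1)·(3)^1 = 15·3 = 45.
  j = 2: C(15,2)·(3)^2 = 105·9 = 945.
  V_q(n, t) = 1 + 45 + 945 = 991.
Step 2: q^n = 4^15 = 1073741824.
Step 3: Hamming bound ⌊q^n / V_q(n,t)⌋ = ⌊1073741824/991⌋ = 1083493.
Step 4: Compare |C| = 1759308 to 1083493: violated.
The claimed |C| lies above the Hamming bound, so no 4-ary code of length 15 with d ≥ 5 can have 1759308 codewords.


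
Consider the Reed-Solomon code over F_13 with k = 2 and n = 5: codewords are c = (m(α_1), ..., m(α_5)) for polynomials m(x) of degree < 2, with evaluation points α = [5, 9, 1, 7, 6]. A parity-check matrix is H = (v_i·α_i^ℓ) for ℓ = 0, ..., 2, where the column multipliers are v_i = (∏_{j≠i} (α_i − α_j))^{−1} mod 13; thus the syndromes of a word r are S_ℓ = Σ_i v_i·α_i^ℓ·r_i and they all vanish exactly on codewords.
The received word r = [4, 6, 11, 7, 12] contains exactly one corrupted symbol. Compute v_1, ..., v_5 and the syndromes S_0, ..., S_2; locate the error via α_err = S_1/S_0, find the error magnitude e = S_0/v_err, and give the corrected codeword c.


S = (10, 12, 4), error at position 2, error magnitude e = 9, c = [4, 10, 11, 7, 12].

Step 1: column multipliers v_i = (∏_{j≠i}(α_i − α_j))^{−1} mod 13.
  i = 1 (α = 5): (5−9)(5−1)(5−7)(5−6) = (−4)·4·(−2)·(−1) = −32 ≡ 7, so v_1 = 7^{−1} = 2 (mod 13).
  i = 2 (α = 9): (9−5)(9−1)(9−7)(9−6) = 4·8·2·3 = 192 ≡ 10, so v_2 = 10^{−1} = 4 (mod 13).
  i = 3 (α = 1): (1−5)(1−9)(1−7)(1−6) = (−4)·(−8)·(−6)·(−5) = 960 ≡ 11, so v_3 = 11^{−1} = 6 (mod 13).
  i = 4 (α = 7): (7−5)(7−9)(7−1)(7−6) = 2·(−2)·6·1 = −24 ≡ 2, so v_4 = 2^{−1} = 7 (mod 13).
  i = 5 (α = 6): (6−5)(6−9)(6−1)(6−7) = 1·(−3)·5·(−1) = 15 ≡ 2, so v_5 = 2^{−1} = 7 (mod 13).
  v = [2, 4, 6, 7, 7].
Step 2: syndromes of r = [4, 6, 11, 7, 12] (all sums mod 13).
  S_0 = Σ v_i r_i = 2·4 + 4·6 + 6·11 + 7·7 + 7·12 = 231 ≡ 10.
  S_1 = Σ v_i α_i r_i = 2·5·4 + 4·9·6 + 6·1·11 + 7·7·7 + 7·6·12 = 1169 ≡ 12.
  α_i^2 mod 13 = [12, 3, 1, 10, 10].
  S_2 = Σ v_i α_i^2 r_i = 2·12·4 + 4·3·6 + 6·1·11 + 7·10·7 + 7·10·12 = 1564 ≡ 4.
  S = (10, 12, 4) ≠ 0, so r is not a codeword (an error is present).
Step 3: locate the error. For a single error e at position i, S_ℓ = v_i·e·α_i^ℓ, so α_err = S_1/S_0.
  S_0^{−1} = 10^{−1} = 4 (mod 13), so α_err = 12·4 = 48 ≡ 9 = α_2. Error position i = 2.
  Consistency check: S_2/S_1 = 4·12 = 48 ≡ 9 = α_err ✓ (single-error assumption holds).
Step 4: error magnitude e = S_0/v_2 = S_0·∏_{j≠2}(α_2 − α_j) = 10·10 = 100 ≡ 9 (mod 13).
Step 5: correct position 2: c_2 = r_2 − e = 6 − 9 ≡ 10 (mod 13). Hence c = [4, 10, 11, 7, 12].
  Check: interpolating c through the α_i gives m(x) = 3 + 8·x (degree < 2) with m(α_i) = c_i for every i, so c is indeed a codeword.


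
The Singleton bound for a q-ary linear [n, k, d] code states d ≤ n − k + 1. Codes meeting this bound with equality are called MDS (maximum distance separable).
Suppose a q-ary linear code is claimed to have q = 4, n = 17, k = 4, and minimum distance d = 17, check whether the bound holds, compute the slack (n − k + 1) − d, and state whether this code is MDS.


Singleton RHS = n − k + 1 = 14, slack = -3, bound violated (no such code; not MDS).

Singleton bound: d ≤ n − k + 1.
Here n = 17, k = 4, so n − k + 1 = 14.
Given d = 17, check d ≤ 14: NO.
Slack = (n − k + 1) − d = -3.
The slack is negative: d = 17 exceeds n − k + 1 = 14 by 3, so the Singleton bound is violated and no linear [17, 4, 17]_4 code can exist. In particular it is not MDS (MDS requires d = n − k + 1 exactly).
Description: the claimed parameters are [17, 4, 17]_4; such a code would be impossible (violates the Singleton bound).


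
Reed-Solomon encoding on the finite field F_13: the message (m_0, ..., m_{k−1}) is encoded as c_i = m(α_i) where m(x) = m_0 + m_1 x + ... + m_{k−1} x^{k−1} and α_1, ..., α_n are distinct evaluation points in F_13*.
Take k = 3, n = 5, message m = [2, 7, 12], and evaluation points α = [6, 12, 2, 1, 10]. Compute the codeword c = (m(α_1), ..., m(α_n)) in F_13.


c = [8, 7, 12, 8, 11]

Message polynomial: m(x) = 2 + 7·x + 12·x^2 (mod 13).
For each evaluation point α_i, compute m(α_i) mod 13:
  α_1 = 6: Horner steps 12 → 1 → 8, so m(6) = 8.
  α_2 = 12: Horner steps 12 → 8 → 7, so m(12) = 7.
  α_3 = 2: Horner steps 12 → 5 → 12, so m(2) = 12.
  α_4 = 1: Horner steps 12 → 6 → 8, so m(1) = 8.
  α_5 = 10: Horner steps 12 → 10 → 11, so m(10) = 11.
Codeword c = [8, 7, 12, 8, 11] ∈ F_13^5.


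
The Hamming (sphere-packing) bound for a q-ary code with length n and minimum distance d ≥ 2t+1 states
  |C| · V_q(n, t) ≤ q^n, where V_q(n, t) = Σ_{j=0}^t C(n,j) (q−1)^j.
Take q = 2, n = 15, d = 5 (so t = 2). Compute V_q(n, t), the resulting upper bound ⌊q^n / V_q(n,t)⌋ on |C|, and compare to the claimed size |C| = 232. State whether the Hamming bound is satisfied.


V_q(n, t) = 121, q^n = 32768, Hamming bound = 270, |C| = 232 ≤ bound (satisfied).

Step 1: Compute V_q(n, t) = Σ_{j=0}^2 C(n, j) (q−1)^j.
  j = 0: C(15,0)·(1)^0 = 1·1 = 1.
  j = 1: C(15,1)·(1)^1 = 15·1 = 15.
  j = 2: C(15,2)·(1)^2 = 105·1 = 105.
  V_q(n, t) = 1 + 15 + 105 = 121.
Step 2: q^n = 2^15 = 32768.
Step 3: Hamming bound ⌊q^n / V_q(n,t)⌋ = ⌊32768/121⌋ = 270.
Step 4: Compare |C| = 232 to 270: satisfied.
The claimed |C| lies below the Hamming bound.


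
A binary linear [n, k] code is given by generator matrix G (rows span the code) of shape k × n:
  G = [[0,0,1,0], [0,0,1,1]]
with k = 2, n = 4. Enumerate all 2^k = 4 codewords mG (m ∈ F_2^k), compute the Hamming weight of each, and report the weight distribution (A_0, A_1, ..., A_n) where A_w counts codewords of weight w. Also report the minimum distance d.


Weight distribution: A_0 = 1, A_1 = 2, A_2 = 1. Minimum distance d = 1.

Enumerate all 2^2 = 4 messages m ∈ F_2^2.
For each, compute codeword c = mG in F_2^4, then tally its weight.
  m = 00 → c = 0000, weight = 0.
  m = 10 → c = 0010, weight = 1.
  m = 01 → c = 0011, weight = 2.
  m = 11 → c = 0001, weight = 1.
Tally weights:
  weight 0: 1 codewords.
  weight 1: 2 codewords.
  weight 2: 1 codewords.
Minimum distance d = smallest w > 0 with A_w > 0 = 1.
Sanity: Σ A_w = 4 = 2^2 = 4 ✓.


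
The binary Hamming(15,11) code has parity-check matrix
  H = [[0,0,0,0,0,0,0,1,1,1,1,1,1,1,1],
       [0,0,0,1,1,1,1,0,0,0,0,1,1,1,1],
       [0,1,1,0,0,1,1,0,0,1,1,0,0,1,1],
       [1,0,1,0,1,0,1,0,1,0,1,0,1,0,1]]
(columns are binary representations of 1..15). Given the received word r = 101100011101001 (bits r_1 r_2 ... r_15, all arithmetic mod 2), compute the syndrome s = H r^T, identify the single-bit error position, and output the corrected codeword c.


s = (1, 1, 1, 0)^T, error position = 14, corrected codeword c = 101100011101011

Compute s = H r^T mod 2 one row at a time:
  s_1 = 1 + 1 + 1 + 0 + 1 + 0 + 0 + 1 = 5 ≡ 1 (mod 2).
  s_2 = 1 + 0 + 0 + 0 + 1 + 0 + 0 + 1 = 3 ≡ 1 (mod 2).
  s_3 = 0 + 1 + 0 + 0 + 1 + 0 + 0 + 1 = 3 ≡ 1 (mod 2).
  s_4 = 1 + 1 + 0 + 0 + 1 + 0 + 0 + 1 = 4 ≡ 0 (mod 2).
s = (1, 1, 1, 0)^T — this equals column 14 of H (binary 1110), so error is at position 14.
Correct: flip bit 14 of r = 101100011101001 to get c = 101100011101011.


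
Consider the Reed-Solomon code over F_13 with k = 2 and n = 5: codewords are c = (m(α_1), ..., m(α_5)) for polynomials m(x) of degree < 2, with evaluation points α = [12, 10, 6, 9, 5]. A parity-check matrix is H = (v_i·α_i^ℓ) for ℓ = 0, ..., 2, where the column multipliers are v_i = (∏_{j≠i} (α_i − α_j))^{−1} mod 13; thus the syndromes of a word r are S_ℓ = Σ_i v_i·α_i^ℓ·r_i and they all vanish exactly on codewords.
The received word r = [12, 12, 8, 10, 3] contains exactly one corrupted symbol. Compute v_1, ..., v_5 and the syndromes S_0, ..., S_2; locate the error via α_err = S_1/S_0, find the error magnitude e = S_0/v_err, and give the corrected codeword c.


S = (3, 4, 1), error at position 2, error magnitude e = 10, c = [12, 2, 8, 10, 3].

Step 1: column multipliers v_i = (∏_{j≠i}(α_i − α_j))^{−1} mod 13.
  i = 1 (α = 12): (12−10)(12−6)(12−9)(12−5) = 2·6·3·7 = 252 ≡ 5, so v_1 = 5^{−1} = 8 (mod 13).
  i = 2 (α = 10): (10−12)(10−6)(10−9)(10−5) = (−2)·4·1·5 = −40 ≡ 12, so v_2 = 12^{−1} = 12 (mod 13).
  i = 3 (α = 6): (6−12)(6−10)(6−9)(6−5) = (−6)·(−4)·(−3)·1 = −72 ≡ 6, so v_3 = 6^{−1} = 11 (mod 13).
  i = 4 (α = 9): (9−12)(9−10)(9−6)(9−5) = (−3)·(−1)·3·4 = 36 ≡ 10, so v_4 = 10^{−1} = 4 (mod 13).
  i = 5 (α = 5): (5−12)(5−10)(5−6)(5−9) = (−7)·(−5)·(−1)·(−4) = 140 ≡ 10, so v_5 = 10^{−1} = 4 (mod 13).
  v = [8, 12, 11, 4, 4].
Step 2: syndromes of r = [12, 12, 8, 10, 3] (all sums mod 13).
  S_0 = Σ v_i r_i = 8·12 + 12·12 + 11·8 + 4·10 + 4·3 = 380 ≡ 3.
  S_1 = Σ v_i α_i r_i = 8·12·12 + 12·10·12 + 11·6·8 + 4·9·10 + 4·5·3 = 3540 ≡ 4.
  α_i^2 mod 13 = [1, 9, 10, 3, 12].
  S_2 = Σ v_i α_i^2 r_i = 8·1·12 + 12·9·12 + 11·10·8 + 4·3·10 + 4·12·3 = 2536 ≡ 1.
  S = (3, 4, 1) ≠ 0, so r is not a codeword (an error is present).
Step 3: locate the error. For a single error e at position i, S_ℓ = v_i·e·α_i^ℓ, so α_err = S_1/S_0.
  S_0^{−1} = 3^{−1} = 9 (mod 13), so α_err = 4·9 = 36 ≡ 10 = α_2. Error position i = 2.
  Consistency check: S_2/S_1 = 1·10 = 10 ≡ 10 = α_err ✓ (single-error assumption holds).
Step 4: error magnitude e = S_0/v_2 = S_0·∏_{j≠2}(α_2 − α_j) = 3·12 = 36 ≡ 10 (mod 13).
Step 5: correct position 2: c_2 = r_2 − e = 12 − 10 ≡ 2 (mod 13). Hence c = [12, 2, 8, 10, 3].
  Check: interpolating c through the α_i gives m(x) = 4 + 5·x (degree < 2) with m(α_i) = c_i for every i, so c is indeed a codeword.


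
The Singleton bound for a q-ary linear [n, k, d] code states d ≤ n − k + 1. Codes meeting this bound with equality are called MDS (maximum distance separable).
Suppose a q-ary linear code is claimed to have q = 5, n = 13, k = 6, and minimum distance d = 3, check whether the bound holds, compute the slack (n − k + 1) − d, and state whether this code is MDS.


Singleton RHS = n − k + 1 = 8, slack = 5, bound satisfied, not MDS.

Singleton bound: d ≤ n − k + 1.
Here n = 13, k = 6, so n − k + 1 = 8.
Given d = 3, check d ≤ 8: YES.
Slack = (n − k + 1) − d = 5.
The code is NOT MDS (slack = 5 > 0).
Description: the claimed parameters are [13, 6, 3]_5; such a code would be non-MDS.


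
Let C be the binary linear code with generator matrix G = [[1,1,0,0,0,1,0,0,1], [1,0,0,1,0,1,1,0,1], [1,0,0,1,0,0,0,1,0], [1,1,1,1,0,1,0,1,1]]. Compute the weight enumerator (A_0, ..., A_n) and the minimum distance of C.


Weight distribution: A_0 = 1, A_2 = 1, A_3 = 3, A_4 = 5, A_5 = 4, A_6 = 1, A_7 = 1. Minimum distance d = 2.

Enumerate all 2^4 = 16 messages m ∈ F_2^4.
For each, compute codeword c = mG in F_2^9, then tally its weight.
  m = 0000 → c = 000000000, weight = 0.
  m = 1000 → c = 110001001, weight = 4.
  m = 0100 → c = 100101101, weight = 5.
  m = 1100 → c = 010100100, weight = 3.
  m = 0010 → c = 100100010, weight = 3.
  m = 1010 → c = 010101011, weight = 5.
  m = 0110 → c = 000001111, weight = 4.
  m = 1110 → c = 110000110, weight = 4.
  m = 0001 → c = 111101011, weight = 7.
  m = 1001 → c = 001100010, weight = 3.
  m = 0101 → c = 011000110, weight = 4.
  m = 1101 → c = 101001111, weight = 6.
  m = 0011 → c = 011001001, weight = 4.
  m = 1011 → c = 101000000, weight = 2.
  m = 0111 → c = 111100100, weight = 5.
  m = 1111 → c = 001101101, weight = 5.
Tally weights:
  weight 0: 1 codewords.
  weight 2: 1 codewords.
  weight 3: 3 codewords.
  weight 4: 5 codewords.
  weight 5: 4 codewords.
  weight 6: 1 codewords.
  weight 7: 1 codewords.
Minimum distance d = smallest w > 0 with A_w > 0 = 2.
Sanity: Σ A_w = 16 = 2^4 = 16 ✓.


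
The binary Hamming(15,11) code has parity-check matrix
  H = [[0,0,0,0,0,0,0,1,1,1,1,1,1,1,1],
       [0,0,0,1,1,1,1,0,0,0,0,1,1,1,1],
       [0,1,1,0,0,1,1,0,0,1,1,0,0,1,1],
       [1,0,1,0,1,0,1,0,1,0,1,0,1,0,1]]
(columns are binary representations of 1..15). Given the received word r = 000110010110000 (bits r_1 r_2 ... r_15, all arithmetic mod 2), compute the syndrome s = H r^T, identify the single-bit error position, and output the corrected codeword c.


s = (1, 0, 0, 0)^T, error position = 8, corrected codeword c = 000110000110000

Compute s = H r^T mod 2 one row at a time:
  s_1 = 1 + 0 + 1 + 1 + 0 + 0 + 0 + 0 = 3 ≡ 1 (mod 2).
  s_2 = 1 + 1 + 0 + 0 + 0 + 0 + 0 + 0 = 2 ≡ 0 (mod 2).
  s_3 = 0 + 0 + 0 + 0 + 1 + 1 + 0 + 0 = 2 ≡ 0 (mod 2).
  s_4 = 0 + 0 + 1 + 0 + 0 + 1 + 0 + 0 = 2 ≡ 0 (mod 2).
s = (1, 0, 0, 0)^T — this equals column 8 of H (binary 1000), so error is at position 8.
Correct: flip bit 8 of r = 000110010110000 to get c = 000110000110000.


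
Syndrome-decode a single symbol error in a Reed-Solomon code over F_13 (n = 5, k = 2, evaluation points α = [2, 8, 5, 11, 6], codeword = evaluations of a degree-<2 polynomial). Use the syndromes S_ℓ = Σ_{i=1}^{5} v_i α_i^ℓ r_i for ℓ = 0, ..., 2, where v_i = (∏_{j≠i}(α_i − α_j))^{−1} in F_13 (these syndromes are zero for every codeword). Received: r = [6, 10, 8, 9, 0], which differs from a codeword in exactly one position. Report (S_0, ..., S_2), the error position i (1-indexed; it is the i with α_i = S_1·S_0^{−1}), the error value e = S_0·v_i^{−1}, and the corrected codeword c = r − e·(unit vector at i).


S = (9, 8, 10), error at position 4, error magnitude e = 10, c = [6, 10, 8, 12, 0].

Step 1: column multipliers v_i = (∏_{j≠i}(α_i − α_j))^{−1} mod 13.
  i = 1 (α = 2): (2−8)(2−5)(2−11)(2−6) = (−6)·(−3)·(−9)·(−4) = 648 ≡ 11, so v_1 = 11^{−1} = 6 (mod 13).
  i = 2 (α = 8): (8−2)(8−5)(8−11)(8−6) = 6·3·(−3)·2 = −108 ≡ 9, so v_2 = 9^{−1} = 3 (mod 13).
  i = 3 (α = 5): (5−2)(5−8)(5−11)(5−6) = 3·(−3)·(−6)·(−1) = −54 ≡ 11, so v_3 = 11^{−1} = 6 (mod 13).
  i = 4 (α = 11): (11−2)(11−8)(11−5)(11−6) = 9·3·6·5 = 810 ≡ 4, so v_4 = 4^{−1} = 10 (mod 13).
  i = 5 (α = 6): (6−2)(6−8)(6−5)(6−11) = 4·(−2)·1·(−5) = 40 ≡ 1, so v_5 = 1^{−1} = 1 (mod 13).
  v = [6, 3, 6, 10, 1].
Step 2: syndromes of r = [6, 10, 8, 9, 0] (all sums mod 13).
  S_0 = Σ v_i r_i = 6·6 + 3·10 + 6·8 + 10·9 + 1·0 = 204 ≡ 9.
  S_1 = Σ v_i α_i r_i = 6·2·6 + 3·8·10 + 6·5·8 + 10·11·9 + 1·6·0 = 1542 ≡ 8.
  α_i^2 mod 13 = [4, 12, 12, 4, 10].
  S_2 = Σ v_i α_i^2 r_i = 6·4·6 + 3·12·10 + 6·12·8 + 10·4·9 + 1·10·0 = 1440 ≡ 10.
  S = (9, 8, 10) ≠ 0, so r is not a codeword (an error is present).
Step 3: locate the error. For a single error e at position i, S_ℓ = v_i·e·α_i^ℓ, so α_err = S_1/S_0.
  S_0^{−1} = 9^{−1} = 3 (mod 13), so α_err = 8·3 = 24 ≡ 11 = α_4. Error position i = 4.
  Consistency check: S_2/S_1 = 10·5 = 50 ≡ 11 = α_err ✓ (single-error assumption holds).
Step 4: error magnitude e = S_0/v_4 = S_0·∏_{j≠4}(α_4 − α_j) = 9·4 = 36 ≡ 10 (mod 13).
Step 5: correct position 4: c_4 = r_4 − e = 9 − 10 ≡ 12 (mod 13). Hence c = [6, 10, 8, 12, 0].
  Check: interpolating c through the α_i gives m(x) = 9 + 5·x (degree < 2) with m(α_i) = c_i for every i, so c is indeed a codeword.


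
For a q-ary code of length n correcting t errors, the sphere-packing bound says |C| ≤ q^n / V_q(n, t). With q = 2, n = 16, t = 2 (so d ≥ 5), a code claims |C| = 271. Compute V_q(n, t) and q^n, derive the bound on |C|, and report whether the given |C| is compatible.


V_q(n, t) = 137, q^n = 65536, Hamming bound = 478, |C| = 271 ≤ bound (satisfied).

Step 1: Compute V_q(n, t) = Σ_{j=0}^2 C(n, j) (q−1)^j.
  j = 0: C(16,0)·(1)^0 = 1·1 = 1.
  j = 1: C(16,1)·(1)^1 = 16·1 = 16.
  j = 2: C(16,2)·(1)^2 = 120·1 = 120.
  V_q(n, t) = 1 + 16 + 120 = 137.
Step 2: q^n = 2^16 = 65536.
Step 3: Hamming bound ⌊q^n / V_q(n,t)⌋ = ⌊65536/137⌋ = 478.
Step 4: Compare |C| = 271 to 478: satisfied.
The claimed |C| lies below the Hamming bound.


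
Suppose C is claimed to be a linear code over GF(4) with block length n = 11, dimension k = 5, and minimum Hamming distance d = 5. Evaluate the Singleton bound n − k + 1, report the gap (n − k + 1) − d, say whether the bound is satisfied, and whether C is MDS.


Singleton RHS = n − k + 1 = 7, slack = 2, bound satisfied, not MDS.

Singleton bound: d ≤ n − k + 1.
Here n = 11, k = 5, so n − k + 1 = 7.
Given d = 5, check d ≤ 7: YES.
Slack = (n − k + 1) − d = 2.
The code is NOT MDS (slack = 2 > 0).
Description: the claimed parameters are [11, 5, 5]_4; such a code would be non-MDS.


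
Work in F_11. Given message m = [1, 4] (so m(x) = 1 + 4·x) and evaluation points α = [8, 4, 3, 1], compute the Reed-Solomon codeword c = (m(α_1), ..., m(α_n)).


c = [0, 6, 2, 5]

Message polynomial: m(x) = 1 + 4·x (mod 11).
For each evaluation point α_i, compute m(α_i) mod 11:
  α_1 = 8: Horner steps 4 → 0, so m(8) = 0.
  α_2 = 4: Horner steps 4 → 6, so m(4) = 6.
  α_3 = 3: Horner steps 4 → 2, so m(3) = 2.
  α_4 = 1: Horner steps 4 → 5, so m(1) = 5.
Codeword c = [0, 6, 2, 5] ∈ F_11^4.


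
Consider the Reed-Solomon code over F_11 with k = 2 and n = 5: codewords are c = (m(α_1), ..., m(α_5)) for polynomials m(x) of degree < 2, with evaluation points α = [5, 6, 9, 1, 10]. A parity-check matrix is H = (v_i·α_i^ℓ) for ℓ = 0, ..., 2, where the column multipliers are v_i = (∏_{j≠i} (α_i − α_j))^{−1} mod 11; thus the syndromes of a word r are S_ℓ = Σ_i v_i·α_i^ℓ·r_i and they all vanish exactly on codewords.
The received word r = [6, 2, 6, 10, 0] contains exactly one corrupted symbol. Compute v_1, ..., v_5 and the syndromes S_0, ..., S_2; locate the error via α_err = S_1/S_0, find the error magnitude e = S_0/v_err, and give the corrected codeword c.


S = (8, 7, 2), error at position 1, error magnitude e = 9, c = [8, 2, 6, 10, 0].

Step 1: column multipliers v_i = (∏_{j≠i}(α_i − α_j))^{−1} mod 11.
  i = 1 (α = 5): (5−6)(5−9)(5−1)(5−10) = (−1)·(−4)·4·(−5) = −80 ≡ 8, so v_1 = 8^{−1} = 7 (mod 11).
  i = 2 (α = 6): (6−5)(6−9)(6−1)(6−10) = 1·(−3)·5·(−4) = 60 ≡ 5, so v_2 = 5^{−1} = 9 (mod 11).
  i = 3 (α = 9): (9−5)(9−6)(9−1)(9−10) = 4·3·8·(−1) = −96 ≡ 3, so v_3 = 3^{−1} = 4 (mod 11).
  i = 4 (α = 1): (1−5)(1−6)(1−9)(1−10) = (−4)·(−5)·(−8)·(−9) = 1440 ≡ 10, so v_4 = 10^{−1} = 10 (mod 11).
  i = 5 (α = 10): (10−5)(10−6)(10−9)(10−1) = 5·4·1·9 = 180 ≡ 4, so v_5 = 4^{−1} = 3 (mod 11).
  v = [7, 9, 4, 10, 3].
Step 2: syndromes of r = [6, 2, 6, 10, 0] (all sums mod 11).
  S_0 = Σ v_i r_i = 7·6 + 9·2 + 4·6 + 10·10 + 3·0 = 184 ≡ 8.
  S_1 = Σ v_i α_i r_i = 7·5·6 + 9·6·2 + 4·9·6 + 10·1·10 + 3·10·0 = 634 ≡ 7.
  α_i^2 mod 11 = [3, 3, 4, 1, 1].
  S_2 = Σ v_i α_i^2 r_i = 7·3·6 + 9·3·2 + 4·4·6 + 10·1·10 + 3·1·0 = 376 ≡ 2.
  S = (8, 7, 2) ≠ 0, so r is not a codeword (an error is present).
Step 3: locate the error. For a single error e at position i, S_ℓ = v_i·e·α_i^ℓ, so α_err = S_1/S_0.
  S_0^{−1} = 8^{−1} = 7 (mod 11), so α_err = 7·7 = 49 ≡ 5 = α_1. Error position i = 1.
  Consistency check: S_2/S_1 = 2·8 = 16 ≡ 5 = α_err ✓ (single-error assumption holds).
Step 4: error magnitude e = S_0/v_1 = S_0·∏_{j≠1}(α_1 − α_j) = 8·8 = 64 ≡ 9 (mod 11).
Step 5: correct position 1: c_1 = r_1 − e = 6 − 9 ≡ 8 (mod 11). Hence c = [8, 2, 6, 10, 0].
  Check: interpolating c through the α_i gives m(x) = 5 + 5·x (degree < 2) with m(α_i) = c_i for every i, so c is indeed a codeword.


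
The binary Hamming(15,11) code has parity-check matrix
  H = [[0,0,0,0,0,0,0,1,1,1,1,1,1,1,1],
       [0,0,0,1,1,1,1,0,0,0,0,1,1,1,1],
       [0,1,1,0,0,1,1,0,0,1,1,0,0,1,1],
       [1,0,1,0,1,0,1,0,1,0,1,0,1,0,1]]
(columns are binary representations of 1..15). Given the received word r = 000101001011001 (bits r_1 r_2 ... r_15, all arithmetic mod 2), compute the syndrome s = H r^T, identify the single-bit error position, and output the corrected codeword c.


s = (0, 0, 1, 1)^T, error position = 3, corrected codeword c = 001101001011001

Compute s = H r^T mod 2 one row at a time:
  s_1 = 0 + 1 + 0 + 1 + 1 + 0 + 0 + 1 = 4 ≡ 0 (mod 2).
  s_2 = 1 + 0 + 1 + 0 + 1 + 0 + 0 + 1 = 4 ≡ 0 (mod 2).
  s_3 = 0 + 0 + 1 + 0 + 0 + 1 + 0 + 1 = 3 ≡ 1 (mod 2).
  s_4 = 0 + 0 + 0 + 0 + 1 + 1 + 0 + 1 = 3 ≡ 1 (mod 2).
s = (0, 0, 1, 1)^T — this equals column 3 of H (binary 0011), so error is at position 3.
Correct: flip bit 3 of r = 000101001011001 to get c = 001101001011001.
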